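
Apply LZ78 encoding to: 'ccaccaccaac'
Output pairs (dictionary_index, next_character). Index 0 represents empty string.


LZ78 encoding steps:
Dictionary: {0: ''}
Step 1: w='' (idx 0), next='c' -> output (0, 'c'), add 'c' as idx 1
Step 2: w='c' (idx 1), next='a' -> output (1, 'a'), add 'ca' as idx 2
Step 3: w='c' (idx 1), next='c' -> output (1, 'c'), add 'cc' as idx 3
Step 4: w='' (idx 0), next='a' -> output (0, 'a'), add 'a' as idx 4
Step 5: w='cc' (idx 3), next='a' -> output (3, 'a'), add 'cca' as idx 5
Step 6: w='a' (idx 4), next='c' -> output (4, 'c'), add 'ac' as idx 6


Encoded: [(0, 'c'), (1, 'a'), (1, 'c'), (0, 'a'), (3, 'a'), (4, 'c')]


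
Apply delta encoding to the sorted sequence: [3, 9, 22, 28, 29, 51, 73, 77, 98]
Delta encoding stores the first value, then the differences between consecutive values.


First value: 3
Deltas:
  9 - 3 = 6
  22 - 9 = 13
  28 - 22 = 6
  29 - 28 = 1
  51 - 29 = 22
  73 - 51 = 22
  77 - 73 = 4
  98 - 77 = 21


Delta encoded: [3, 6, 13, 6, 1, 22, 22, 4, 21]


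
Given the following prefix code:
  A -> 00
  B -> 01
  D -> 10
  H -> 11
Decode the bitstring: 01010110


Decoding step by step:
Bits 01 -> B
Bits 01 -> B
Bits 01 -> B
Bits 10 -> D


Decoded message: BBBD


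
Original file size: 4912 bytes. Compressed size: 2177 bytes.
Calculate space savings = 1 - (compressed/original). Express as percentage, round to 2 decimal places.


ratio = compressed/original = 2177/4912 = 0.4432
savings = 1 - ratio = 1 - 0.4432 = 0.5568
as a percentage: 0.5568 * 100 = 55.68%

Space savings = 1 - 2177/4912 = 55.68%


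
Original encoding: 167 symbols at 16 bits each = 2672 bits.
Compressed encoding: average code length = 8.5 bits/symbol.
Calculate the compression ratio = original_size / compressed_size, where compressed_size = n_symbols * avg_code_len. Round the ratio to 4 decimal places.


original_size = n_symbols * orig_bits = 167 * 16 = 2672 bits
compressed_size = n_symbols * avg_code_len = 167 * 8.5 = 1419.5 bits
ratio = original_size / compressed_size = 2672 / 1419.5 = 1.8824

Compression ratio = 1.8824


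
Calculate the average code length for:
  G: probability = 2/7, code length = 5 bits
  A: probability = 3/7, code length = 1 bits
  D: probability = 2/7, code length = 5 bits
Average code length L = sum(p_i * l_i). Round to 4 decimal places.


Weighted contributions p_i * l_i:
  G: (2/7) * 5 = 10/7
  A: (3/7) * 1 = 3/7
  D: (2/7) * 5 = 10/7
Sum = (10 + 3 + 10)/7 = 23/7

L = 23/7 = 3.2857 bits/symbol


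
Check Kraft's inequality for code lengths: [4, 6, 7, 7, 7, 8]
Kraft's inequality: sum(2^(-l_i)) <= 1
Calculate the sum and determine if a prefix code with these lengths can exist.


Sum = 2^(-4) + 2^(-6) + 2^(-7) + 2^(-7) + 2^(-7) + 2^(-8)
    = 0.0625 + 0.015625 + 0.0078125 + 0.0078125 + 0.0078125 + 0.00390625
    = 27/256 = 0.10546875
Since 0.10546875 <= 1, Kraft's inequality IS satisfied.
A prefix code with these lengths CAN exist.

Kraft sum = 0.10546875. Satisfied.


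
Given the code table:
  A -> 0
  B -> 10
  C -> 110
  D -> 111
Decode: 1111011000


Decoding:
111 -> D
10 -> B
110 -> C
0 -> A
0 -> A


Result: DBCAA


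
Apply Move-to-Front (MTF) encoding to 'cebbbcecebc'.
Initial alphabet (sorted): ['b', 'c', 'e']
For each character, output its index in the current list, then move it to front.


MTF encoding:
'c': index 1 in ['b', 'c', 'e'] -> ['c', 'b', 'e']
'e': index 2 in ['c', 'b', 'e'] -> ['e', 'c', 'b']
'b': index 2 in ['e', 'c', 'b'] -> ['b', 'e', 'c']
'b': index 0 in ['b', 'e', 'c'] -> ['b', 'e', 'c']
'b': index 0 in ['b', 'e', 'c'] -> ['b', 'e', 'c']
'c': index 2 in ['b', 'e', 'c'] -> ['c', 'b', 'e']
'e': index 2 in ['c', 'b', 'e'] -> ['e', 'c', 'b']
'c': index 1 in ['e', 'c', 'b'] -> ['c', 'e', 'b']
'e': index 1 in ['c', 'e', 'b'] -> ['e', 'c', 'b']
'b': index 2 in ['e', 'c', 'b'] -> ['b', 'e', 'c']
'c': index 2 in ['b', 'e', 'c'] -> ['c', 'b', 'e']


Output: [1, 2, 2, 0, 0, 2, 2, 1, 1, 2, 2]


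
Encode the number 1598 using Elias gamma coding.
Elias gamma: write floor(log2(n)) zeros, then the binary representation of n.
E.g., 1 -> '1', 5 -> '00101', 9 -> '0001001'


num_bits = floor(log2(1598)) + 1 = 11
leading_zeros = num_bits - 1 = 10
binary(1598) = 11000111110

Elias gamma(1598) = '0000000000' + '11000111110' = 000000000011000111110 (21 bits)


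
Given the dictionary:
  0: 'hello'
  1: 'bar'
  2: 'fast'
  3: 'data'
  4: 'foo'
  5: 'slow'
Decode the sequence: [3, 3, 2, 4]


Look up each index in the dictionary:
  3 -> 'data'
  3 -> 'data'
  2 -> 'fast'
  4 -> 'foo'

Decoded: "data data fast foo"


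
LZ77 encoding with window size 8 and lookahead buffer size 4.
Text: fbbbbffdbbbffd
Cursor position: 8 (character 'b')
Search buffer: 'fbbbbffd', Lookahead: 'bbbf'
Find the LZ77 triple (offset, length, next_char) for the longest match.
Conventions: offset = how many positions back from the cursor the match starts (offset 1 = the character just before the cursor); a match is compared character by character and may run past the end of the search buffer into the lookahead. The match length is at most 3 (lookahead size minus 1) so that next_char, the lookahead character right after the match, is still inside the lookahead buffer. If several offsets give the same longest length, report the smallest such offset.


Try each offset into the search buffer:
  offset=1 (pos 7, char 'd'): match length 0
  offset=2 (pos 6, char 'f'): match length 0
  offset=3 (pos 5, char 'f'): match length 0
  offset=4 (pos 4, char 'b'): match length 1
  offset=5 (pos 3, char 'b'): match length 2
  offset=6 (pos 2, char 'b'): match length 3
  offset=7 (pos 1, char 'b'): match length 3
  offset=8 (pos 0, char 'f'): match length 0
Longest match has length 3, found at offsets 6, 7; take the smallest, offset 6.
next_char = character at position 8 + 3 = 11 -> 'f'

Best match: offset=6, length=3 (matching 'bbb' starting at position 2)
LZ77 triple: (6, 3, 'f')


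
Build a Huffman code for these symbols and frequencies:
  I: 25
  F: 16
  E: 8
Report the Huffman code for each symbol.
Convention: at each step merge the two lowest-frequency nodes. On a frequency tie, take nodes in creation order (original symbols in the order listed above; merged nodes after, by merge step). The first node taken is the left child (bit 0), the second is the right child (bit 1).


Huffman tree construction:
Step 1: Merge E(8) + F(16) = 24
Step 2: Merge (E+F)(24) + I(25) = 49
Read each symbol's code off the tree from the root (left child = 0, right child = 1).

Codes:
  I: 1 (length 1)
  F: 01 (length 2)
  E: 00 (length 2)
Average code length: 73/49 = 1.4898 bits/symbol


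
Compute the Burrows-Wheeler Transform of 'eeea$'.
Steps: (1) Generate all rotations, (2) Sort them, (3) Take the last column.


Rotations (sorted):
  0: $eeea -> last char: a
  1: a$eee -> last char: e
  2: ea$ee -> last char: e
  3: eea$e -> last char: e
  4: eeea$ -> last char: $


BWT = aeee$


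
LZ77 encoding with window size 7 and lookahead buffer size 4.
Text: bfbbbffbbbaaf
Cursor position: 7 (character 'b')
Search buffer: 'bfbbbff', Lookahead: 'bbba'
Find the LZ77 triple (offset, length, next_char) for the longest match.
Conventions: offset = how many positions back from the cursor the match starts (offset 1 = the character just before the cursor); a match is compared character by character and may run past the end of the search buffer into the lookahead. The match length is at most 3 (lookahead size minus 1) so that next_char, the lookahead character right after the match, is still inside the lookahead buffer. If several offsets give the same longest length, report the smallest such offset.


Try each offset into the search buffer:
  offset=1 (pos 6, char 'f'): match length 0
  offset=2 (pos 5, char 'f'): match length 0
  offset=3 (pos 4, char 'b'): match length 1
  offset=4 (pos 3, char 'b'): match length 2
  offset=5 (pos 2, char 'b'): match length 3
  offset=6 (pos 1, char 'f'): match length 0
  offset=7 (pos 0, char 'b'): match length 1
Longest match has length 3 at offset 5.
next_char = character at position 7 + 3 = 10 -> 'a'

Best match: offset=5, length=3 (matching 'bbb' starting at position 2)
LZ77 triple: (5, 3, 'a')


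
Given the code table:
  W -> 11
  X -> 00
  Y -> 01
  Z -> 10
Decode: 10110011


Decoding:
10 -> Z
11 -> W
00 -> X
11 -> W


Result: ZWXW


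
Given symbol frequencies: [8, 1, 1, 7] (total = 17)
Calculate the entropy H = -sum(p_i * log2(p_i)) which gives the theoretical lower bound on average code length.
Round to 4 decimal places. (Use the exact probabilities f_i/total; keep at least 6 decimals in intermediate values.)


Per-symbol terms -p_i * log2(p_i) with p_i = f_i/17:
  p = 8/17 = 0.470588: log2(p) = -1.087463, -p*log2(p) = 0.511747
  p = 1/17 = 0.058824: log2(p) = -4.087463, -p*log2(p) = 0.240439
  p = 1/17 = 0.058824: log2(p) = -4.087463, -p*log2(p) = 0.240439
  p = 7/17 = 0.411765: log2(p) = -1.280108, -p*log2(p) = 0.527103
H = 0.511747 + 0.240439 + 0.240439 + 0.527103 = 1.519728

H = 1.5197 bits/symbol


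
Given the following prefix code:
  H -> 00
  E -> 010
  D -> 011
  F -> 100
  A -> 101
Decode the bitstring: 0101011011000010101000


Decoding step by step:
Bits 010 -> E
Bits 101 -> A
Bits 101 -> A
Bits 100 -> F
Bits 00 -> H
Bits 101 -> A
Bits 010 -> E
Bits 00 -> H


Decoded message: EAAFHAEH


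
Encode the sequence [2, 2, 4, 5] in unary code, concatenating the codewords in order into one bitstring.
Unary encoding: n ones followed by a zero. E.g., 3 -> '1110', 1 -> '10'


Encode each number as n ones followed by a terminating 0:
  2 -> 110 (3 bits)
  2 -> 110 (3 bits)
  4 -> 11110 (5 bits)
  5 -> 111110 (6 bits)
Total length = 3 + 3 + 5 + 6 = 17 bits.

Unary([2, 2, 4, 5]) = 11011011110111110 (17 bits)


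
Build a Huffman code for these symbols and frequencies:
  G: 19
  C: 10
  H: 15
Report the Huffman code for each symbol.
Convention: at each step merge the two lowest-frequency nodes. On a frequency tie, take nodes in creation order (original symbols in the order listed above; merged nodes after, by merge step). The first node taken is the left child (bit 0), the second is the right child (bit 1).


Huffman tree construction:
Step 1: Merge C(10) + H(15) = 25
Step 2: Merge G(19) + (C+H)(25) = 44
Read each symbol's code off the tree from the root (left child = 0, right child = 1).

Codes:
  G: 0 (length 1)
  C: 10 (length 2)
  H: 11 (length 2)
Average code length: 69/44 = 1.5682 bits/symbol


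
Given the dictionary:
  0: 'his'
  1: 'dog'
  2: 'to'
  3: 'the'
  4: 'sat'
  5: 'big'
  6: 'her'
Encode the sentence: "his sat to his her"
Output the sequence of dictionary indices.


Look up each word in the dictionary:
  'his' -> 0
  'sat' -> 4
  'to' -> 2
  'his' -> 0
  'her' -> 6

Encoded: [0, 4, 2, 0, 6]


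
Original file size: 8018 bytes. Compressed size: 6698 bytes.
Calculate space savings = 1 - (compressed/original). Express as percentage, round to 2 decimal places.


ratio = compressed/original = 6698/8018 = 0.83537
savings = 1 - ratio = 1 - 0.83537 = 0.16463
as a percentage: 0.16463 * 100 = 16.46%

Space savings = 1 - 6698/8018 = 16.46%


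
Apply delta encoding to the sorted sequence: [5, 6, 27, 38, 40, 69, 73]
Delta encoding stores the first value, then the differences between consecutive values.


First value: 5
Deltas:
  6 - 5 = 1
  27 - 6 = 21
  38 - 27 = 11
  40 - 38 = 2
  69 - 40 = 29
  73 - 69 = 4


Delta encoded: [5, 1, 21, 11, 2, 29, 4]


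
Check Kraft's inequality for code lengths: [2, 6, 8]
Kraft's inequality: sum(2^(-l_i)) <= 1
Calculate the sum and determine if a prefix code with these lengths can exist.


Sum = 2^(-2) + 2^(-6) + 2^(-8)
    = 0.25 + 0.015625 + 0.00390625
    = 69/256 = 0.26953125
Since 0.26953125 <= 1, Kraft's inequality IS satisfied.
A prefix code with these lengths CAN exist.

Kraft sum = 0.26953125. Satisfied.


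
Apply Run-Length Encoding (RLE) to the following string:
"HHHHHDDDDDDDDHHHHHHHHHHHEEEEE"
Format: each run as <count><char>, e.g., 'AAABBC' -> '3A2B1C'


Scanning runs left to right:
  i=0: run of 'H' x 5 -> '5H'
  i=5: run of 'D' x 8 -> '8D'
  i=13: run of 'H' x 11 -> '11H'
  i=24: run of 'E' x 5 -> '5E'

RLE = 5H8D11H5E


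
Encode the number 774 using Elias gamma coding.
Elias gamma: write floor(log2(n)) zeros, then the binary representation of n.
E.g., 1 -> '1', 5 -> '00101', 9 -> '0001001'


num_bits = floor(log2(774)) + 1 = 10
leading_zeros = num_bits - 1 = 9
binary(774) = 1100000110

Elias gamma(774) = '000000000' + '1100000110' = 0000000001100000110 (19 bits)


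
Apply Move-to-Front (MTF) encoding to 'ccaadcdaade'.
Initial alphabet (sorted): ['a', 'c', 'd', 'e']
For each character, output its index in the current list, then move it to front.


MTF encoding:
'c': index 1 in ['a', 'c', 'd', 'e'] -> ['c', 'a', 'd', 'e']
'c': index 0 in ['c', 'a', 'd', 'e'] -> ['c', 'a', 'd', 'e']
'a': index 1 in ['c', 'a', 'd', 'e'] -> ['a', 'c', 'd', 'e']
'a': index 0 in ['a', 'c', 'd', 'e'] -> ['a', 'c', 'd', 'e']
'd': index 2 in ['a', 'c', 'd', 'e'] -> ['d', 'a', 'c', 'e']
'c': index 2 in ['d', 'a', 'c', 'e'] -> ['c', 'd', 'a', 'e']
'd': index 1 in ['c', 'd', 'a', 'e'] -> ['d', 'c', 'a', 'e']
'a': index 2 in ['d', 'c', 'a', 'e'] -> ['a', 'd', 'c', 'e']
'a': index 0 in ['a', 'd', 'c', 'e'] -> ['a', 'd', 'c', 'e']
'd': index 1 in ['a', 'd', 'c', 'e'] -> ['d', 'a', 'c', 'e']
'e': index 3 in ['d', 'a', 'c', 'e'] -> ['e', 'd', 'a', 'c']


Output: [1, 0, 1, 0, 2, 2, 1, 2, 0, 1, 3]


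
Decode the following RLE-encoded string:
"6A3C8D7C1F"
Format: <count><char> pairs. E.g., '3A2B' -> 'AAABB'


Expanding each <count><char> pair:
  6A -> 'AAAAAA'
  3C -> 'CCC'
  8D -> 'DDDDDDDD'
  7C -> 'CCCCCCC'
  1F -> 'F'

Decoded = AAAAAACCCDDDDDDDDCCCCCCCF


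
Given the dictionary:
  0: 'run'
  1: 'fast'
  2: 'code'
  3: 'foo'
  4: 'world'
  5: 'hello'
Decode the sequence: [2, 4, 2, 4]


Look up each index in the dictionary:
  2 -> 'code'
  4 -> 'world'
  2 -> 'code'
  4 -> 'world'

Decoded: "code world code world"


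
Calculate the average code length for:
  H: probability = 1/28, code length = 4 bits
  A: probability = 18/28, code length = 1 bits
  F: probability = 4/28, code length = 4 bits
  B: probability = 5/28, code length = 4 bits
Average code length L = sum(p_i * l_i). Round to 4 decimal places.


Weighted contributions p_i * l_i:
  H: (1/28) * 4 = 4/28
  A: (18/28) * 1 = 18/28
  F: (4/28) * 4 = 16/28
  B: (5/28) * 4 = 20/28
Sum = (4 + 18 + 16 + 20)/28 = 58/28

L = 58/28 = 2.0714 bits/symbol


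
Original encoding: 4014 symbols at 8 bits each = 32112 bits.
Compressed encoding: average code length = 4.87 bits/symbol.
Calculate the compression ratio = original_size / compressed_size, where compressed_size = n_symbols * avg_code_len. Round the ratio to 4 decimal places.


original_size = n_symbols * orig_bits = 4014 * 8 = 32112 bits
compressed_size = n_symbols * avg_code_len = 4014 * 4.87 = 19548.18 bits
ratio = original_size / compressed_size = 32112 / 19548.18 = 1.6427

Compression ratio = 1.6427


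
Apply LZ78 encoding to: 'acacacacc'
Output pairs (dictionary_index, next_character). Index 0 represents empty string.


LZ78 encoding steps:
Dictionary: {0: ''}
Step 1: w='' (idx 0), next='a' -> output (0, 'a'), add 'a' as idx 1
Step 2: w='' (idx 0), next='c' -> output (0, 'c'), add 'c' as idx 2
Step 3: w='a' (idx 1), next='c' -> output (1, 'c'), add 'ac' as idx 3
Step 4: w='ac' (idx 3), next='a' -> output (3, 'a'), add 'aca' as idx 4
Step 5: w='c' (idx 2), next='c' -> output (2, 'c'), add 'cc' as idx 5


Encoded: [(0, 'a'), (0, 'c'), (1, 'c'), (3, 'a'), (2, 'c')]


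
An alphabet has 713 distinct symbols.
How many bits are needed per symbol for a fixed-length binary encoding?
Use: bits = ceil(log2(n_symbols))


log2(713) = 9.4778
Bracket: 2^9 = 512 < 713 <= 2^10 = 1024
So ceil(log2(713)) = 10

bits = ceil(log2(713)) = ceil(9.4778) = 10 bits


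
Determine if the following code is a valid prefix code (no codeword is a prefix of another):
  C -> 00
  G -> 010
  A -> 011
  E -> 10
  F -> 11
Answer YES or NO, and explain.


Checking each pair (does one codeword prefix another?):
  C='00' vs G='010': no prefix
  C='00' vs A='011': no prefix
  C='00' vs E='10': no prefix
  C='00' vs F='11': no prefix
  G='010' vs C='00': no prefix
  G='010' vs A='011': no prefix
  G='010' vs E='10': no prefix
  G='010' vs F='11': no prefix
  A='011' vs C='00': no prefix
  A='011' vs G='010': no prefix
  A='011' vs E='10': no prefix
  A='011' vs F='11': no prefix
  E='10' vs C='00': no prefix
  E='10' vs G='010': no prefix
  E='10' vs A='011': no prefix
  E='10' vs F='11': no prefix
  F='11' vs C='00': no prefix
  F='11' vs G='010': no prefix
  F='11' vs A='011': no prefix
  F='11' vs E='10': no prefix
No violation found over all pairs.

YES -- this is a valid prefix code. No codeword is a prefix of any other codeword.


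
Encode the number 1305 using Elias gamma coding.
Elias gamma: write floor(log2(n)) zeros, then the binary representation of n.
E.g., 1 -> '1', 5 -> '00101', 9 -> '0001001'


num_bits = floor(log2(1305)) + 1 = 11
leading_zeros = num_bits - 1 = 10
binary(1305) = 10100011001

Elias gamma(1305) = '0000000000' + '10100011001' = 000000000010100011001 (21 bits)


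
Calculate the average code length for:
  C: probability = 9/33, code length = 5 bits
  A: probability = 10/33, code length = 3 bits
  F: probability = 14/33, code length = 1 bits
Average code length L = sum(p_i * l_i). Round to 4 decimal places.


Weighted contributions p_i * l_i:
  C: (9/33) * 5 = 45/33
  A: (10/33) * 3 = 30/33
  F: (14/33) * 1 = 14/33
Sum = (45 + 30 + 14)/33 = 89/33

L = 89/33 = 2.6970 bits/symbol


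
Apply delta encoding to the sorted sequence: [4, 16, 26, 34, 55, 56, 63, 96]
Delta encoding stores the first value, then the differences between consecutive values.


First value: 4
Deltas:
  16 - 4 = 12
  26 - 16 = 10
  34 - 26 = 8
  55 - 34 = 21
  56 - 55 = 1
  63 - 56 = 7
  96 - 63 = 33


Delta encoded: [4, 12, 10, 8, 21, 1, 7, 33]


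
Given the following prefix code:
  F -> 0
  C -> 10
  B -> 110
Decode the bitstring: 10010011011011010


Decoding step by step:
Bits 10 -> C
Bits 0 -> F
Bits 10 -> C
Bits 0 -> F
Bits 110 -> B
Bits 110 -> B
Bits 110 -> B
Bits 10 -> C


Decoded message: CFCFBBBC


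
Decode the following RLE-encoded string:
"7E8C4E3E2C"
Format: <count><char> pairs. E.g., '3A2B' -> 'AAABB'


Expanding each <count><char> pair:
  7E -> 'EEEEEEE'
  8C -> 'CCCCCCCC'
  4E -> 'EEEE'
  3E -> 'EEE'
  2C -> 'CC'

Decoded = EEEEEEECCCCCCCCEEEEEEECC


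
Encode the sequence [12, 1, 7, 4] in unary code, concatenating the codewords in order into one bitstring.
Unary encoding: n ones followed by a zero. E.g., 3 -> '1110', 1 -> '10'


Encode each number as n ones followed by a terminating 0:
  12 -> 1111111111110 (13 bits)
  1 -> 10 (2 bits)
  7 -> 11111110 (8 bits)
  4 -> 11110 (5 bits)
Total length = 13 + 2 + 8 + 5 = 28 bits.

Unary([12, 1, 7, 4]) = 1111111111110101111111011110 (28 bits)


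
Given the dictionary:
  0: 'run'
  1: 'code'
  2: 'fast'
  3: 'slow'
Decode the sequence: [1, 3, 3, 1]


Look up each index in the dictionary:
  1 -> 'code'
  3 -> 'slow'
  3 -> 'slow'
  1 -> 'code'

Decoded: "code slow slow code"


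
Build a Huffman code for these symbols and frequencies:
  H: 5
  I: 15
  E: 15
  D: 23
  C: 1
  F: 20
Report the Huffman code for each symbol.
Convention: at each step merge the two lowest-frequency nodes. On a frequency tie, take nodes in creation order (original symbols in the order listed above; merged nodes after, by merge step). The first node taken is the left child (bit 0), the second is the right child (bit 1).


Huffman tree construction:
Step 1: Merge C(1) + H(5) = 6
Step 2: Merge (C+H)(6) + I(15) = 21
Step 3: Merge E(15) + F(20) = 35
Step 4: Merge ((C+H)+I)(21) + D(23) = 44
Step 5: Merge (E+F)(35) + (((C+H)+I)+D)(44) = 79
Read each symbol's code off the tree from the root (left child = 0, right child = 1).

Codes:
  H: 1001 (length 4)
  I: 101 (length 3)
  E: 00 (length 2)
  D: 11 (length 2)
  C: 1000 (length 4)
  F: 01 (length 2)
Average code length: 185/79 = 2.3418 bits/symbol


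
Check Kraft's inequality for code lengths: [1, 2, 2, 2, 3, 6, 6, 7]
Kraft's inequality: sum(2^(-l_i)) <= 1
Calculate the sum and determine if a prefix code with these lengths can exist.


Sum = 2^(-1) + 2^(-2) + 2^(-2) + 2^(-2) + 2^(-3) + 2^(-6) + 2^(-6) + 2^(-7)
    = 0.5 + 0.25 + 0.25 + 0.25 + 0.125 + 0.015625 + 0.015625 + 0.0078125
    = 181/128 = 1.4140625
Since 1.4140625 > 1, Kraft's inequality is NOT satisfied.
A prefix code with these lengths CANNOT exist.

Kraft sum = 1.4140625. Not satisfied.


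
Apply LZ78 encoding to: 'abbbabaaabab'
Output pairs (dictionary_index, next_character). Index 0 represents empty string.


LZ78 encoding steps:
Dictionary: {0: ''}
Step 1: w='' (idx 0), next='a' -> output (0, 'a'), add 'a' as idx 1
Step 2: w='' (idx 0), next='b' -> output (0, 'b'), add 'b' as idx 2
Step 3: w='b' (idx 2), next='b' -> output (2, 'b'), add 'bb' as idx 3
Step 4: w='a' (idx 1), next='b' -> output (1, 'b'), add 'ab' as idx 4
Step 5: w='a' (idx 1), next='a' -> output (1, 'a'), add 'aa' as idx 5
Step 6: w='ab' (idx 4), next='a' -> output (4, 'a'), add 'aba' as idx 6
Step 7: w='b' (idx 2), end of input -> output (2, '')


Encoded: [(0, 'a'), (0, 'b'), (2, 'b'), (1, 'b'), (1, 'a'), (4, 'a'), (2, '')]


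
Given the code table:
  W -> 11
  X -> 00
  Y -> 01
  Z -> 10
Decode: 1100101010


Decoding:
11 -> W
00 -> X
10 -> Z
10 -> Z
10 -> Z


Result: WXZZZ


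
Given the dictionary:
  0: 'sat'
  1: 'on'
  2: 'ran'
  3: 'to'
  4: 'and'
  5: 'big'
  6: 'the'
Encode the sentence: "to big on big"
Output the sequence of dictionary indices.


Look up each word in the dictionary:
  'to' -> 3
  'big' -> 5
  'on' -> 1
  'big' -> 5

Encoded: [3, 5, 1, 5]


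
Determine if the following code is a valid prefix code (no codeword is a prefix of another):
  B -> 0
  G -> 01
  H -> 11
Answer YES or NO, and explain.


Checking each pair (does one codeword prefix another?):
  B='0' vs G='01': prefix -- VIOLATION

NO -- this is NOT a valid prefix code. B (0) is a prefix of G (01).


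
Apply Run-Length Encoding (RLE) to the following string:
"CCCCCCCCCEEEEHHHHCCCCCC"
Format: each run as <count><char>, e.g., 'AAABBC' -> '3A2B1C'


Scanning runs left to right:
  i=0: run of 'C' x 9 -> '9C'
  i=9: run of 'E' x 4 -> '4E'
  i=13: run of 'H' x 4 -> '4H'
  i=17: run of 'C' x 6 -> '6C'

RLE = 9C4E4H6C


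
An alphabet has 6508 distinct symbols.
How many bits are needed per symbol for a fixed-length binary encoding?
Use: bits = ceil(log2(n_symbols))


log2(6508) = 12.668
Bracket: 2^12 = 4096 < 6508 <= 2^13 = 8192
So ceil(log2(6508)) = 13

bits = ceil(log2(6508)) = ceil(12.668) = 13 bits


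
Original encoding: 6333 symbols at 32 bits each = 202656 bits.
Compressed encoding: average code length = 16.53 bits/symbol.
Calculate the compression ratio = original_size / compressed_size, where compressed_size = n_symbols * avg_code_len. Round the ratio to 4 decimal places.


original_size = n_symbols * orig_bits = 6333 * 32 = 202656 bits
compressed_size = n_symbols * avg_code_len = 6333 * 16.53 = 104684.49 bits
ratio = original_size / compressed_size = 202656 / 104684.49 = 1.9359

Compression ratio = 1.9359


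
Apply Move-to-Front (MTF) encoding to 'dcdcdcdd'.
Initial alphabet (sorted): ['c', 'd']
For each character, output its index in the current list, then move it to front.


MTF encoding:
'd': index 1 in ['c', 'd'] -> ['d', 'c']
'c': index 1 in ['d', 'c'] -> ['c', 'd']
'd': index 1 in ['c', 'd'] -> ['d', 'c']
'c': index 1 in ['d', 'c'] -> ['c', 'd']
'd': index 1 in ['c', 'd'] -> ['d', 'c']
'c': index 1 in ['d', 'c'] -> ['c', 'd']
'd': index 1 in ['c', 'd'] -> ['d', 'c']
'd': index 0 in ['d', 'c'] -> ['d', 'c']


Output: [1, 1, 1, 1, 1, 1, 1, 0]


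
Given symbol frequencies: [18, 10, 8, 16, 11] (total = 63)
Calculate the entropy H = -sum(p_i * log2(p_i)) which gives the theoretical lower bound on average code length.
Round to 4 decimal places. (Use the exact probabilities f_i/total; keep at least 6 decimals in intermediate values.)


Per-symbol terms -p_i * log2(p_i) with p_i = f_i/63:
  p = 18/63 = 0.285714: log2(p) = -1.807355, -p*log2(p) = 0.516387
  p = 10/63 = 0.158730: log2(p) = -2.655352, -p*log2(p) = 0.421484
  p = 8/63 = 0.126984: log2(p) = -2.977280, -p*log2(p) = 0.378067
  p = 16/63 = 0.253968: log2(p) = -1.977280, -p*log2(p) = 0.502166
  p = 11/63 = 0.174603: log2(p) = -2.517848, -p*log2(p) = 0.439624
H = 0.516387 + 0.421484 + 0.378067 + 0.502166 + 0.439624 = 2.257728

H = 2.2577 bits/symbol


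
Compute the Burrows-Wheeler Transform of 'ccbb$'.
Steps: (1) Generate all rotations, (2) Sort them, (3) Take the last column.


Rotations (sorted):
  0: $ccbb -> last char: b
  1: b$ccb -> last char: b
  2: bb$cc -> last char: c
  3: cbb$c -> last char: c
  4: ccbb$ -> last char: $


BWT = bbcc$


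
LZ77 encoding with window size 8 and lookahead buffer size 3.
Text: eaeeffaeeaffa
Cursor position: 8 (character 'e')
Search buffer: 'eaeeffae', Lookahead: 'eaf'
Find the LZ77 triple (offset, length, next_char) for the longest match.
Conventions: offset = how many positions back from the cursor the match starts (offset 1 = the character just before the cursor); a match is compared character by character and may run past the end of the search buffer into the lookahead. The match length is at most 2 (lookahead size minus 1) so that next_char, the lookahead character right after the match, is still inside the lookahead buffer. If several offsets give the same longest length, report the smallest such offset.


Try each offset into the search buffer:
  offset=1 (pos 7, char 'e'): match length 1
  offset=2 (pos 6, char 'a'): match length 0
  offset=3 (pos 5, char 'f'): match length 0
  offset=4 (pos 4, char 'f'): match length 0
  offset=5 (pos 3, char 'e'): match length 1
  offset=6 (pos 2, char 'e'): match length 1
  offset=7 (pos 1, char 'a'): match length 0
  offset=8 (pos 0, char 'e'): match length 2
Longest match has length 2 at offset 8.
next_char = character at position 8 + 2 = 10 -> 'f'

Best match: offset=8, length=2 (matching 'ea' starting at position 0)
LZ77 triple: (8, 2, 'f')


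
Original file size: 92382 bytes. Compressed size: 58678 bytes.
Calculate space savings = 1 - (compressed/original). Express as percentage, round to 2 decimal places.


ratio = compressed/original = 58678/92382 = 0.635167
savings = 1 - ratio = 1 - 0.635167 = 0.364833
as a percentage: 0.364833 * 100 = 36.48%

Space savings = 1 - 58678/92382 = 36.48%


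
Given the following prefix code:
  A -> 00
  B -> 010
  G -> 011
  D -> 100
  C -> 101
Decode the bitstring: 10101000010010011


Decoding step by step:
Bits 101 -> C
Bits 010 -> B
Bits 00 -> A
Bits 010 -> B
Bits 010 -> B
Bits 011 -> G


Decoded message: CBABBG


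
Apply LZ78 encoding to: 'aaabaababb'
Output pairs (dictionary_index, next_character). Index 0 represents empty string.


LZ78 encoding steps:
Dictionary: {0: ''}
Step 1: w='' (idx 0), next='a' -> output (0, 'a'), add 'a' as idx 1
Step 2: w='a' (idx 1), next='a' -> output (1, 'a'), add 'aa' as idx 2
Step 3: w='' (idx 0), next='b' -> output (0, 'b'), add 'b' as idx 3
Step 4: w='aa' (idx 2), next='b' -> output (2, 'b'), add 'aab' as idx 4
Step 5: w='a' (idx 1), next='b' -> output (1, 'b'), add 'ab' as idx 5
Step 6: w='b' (idx 3), end of input -> output (3, '')


Encoded: [(0, 'a'), (1, 'a'), (0, 'b'), (2, 'b'), (1, 'b'), (3, '')]


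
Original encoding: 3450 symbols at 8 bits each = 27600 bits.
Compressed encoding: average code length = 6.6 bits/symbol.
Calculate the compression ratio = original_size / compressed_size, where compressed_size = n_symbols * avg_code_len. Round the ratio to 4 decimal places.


original_size = n_symbols * orig_bits = 3450 * 8 = 27600 bits
compressed_size = n_symbols * avg_code_len = 3450 * 6.6 = 22770.0 bits
ratio = original_size / compressed_size = 27600 / 22770.0 = 1.2121

Compression ratio = 1.2121


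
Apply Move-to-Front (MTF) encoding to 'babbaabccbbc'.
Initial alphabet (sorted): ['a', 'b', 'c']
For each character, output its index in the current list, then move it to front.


MTF encoding:
'b': index 1 in ['a', 'b', 'c'] -> ['b', 'a', 'c']
'a': index 1 in ['b', 'a', 'c'] -> ['a', 'b', 'c']
'b': index 1 in ['a', 'b', 'c'] -> ['b', 'a', 'c']
'b': index 0 in ['b', 'a', 'c'] -> ['b', 'a', 'c']
'a': index 1 in ['b', 'a', 'c'] -> ['a', 'b', 'c']
'a': index 0 in ['a', 'b', 'c'] -> ['a', 'b', 'c']
'b': index 1 in ['a', 'b', 'c'] -> ['b', 'a', 'c']
'c': index 2 in ['b', 'a', 'c'] -> ['c', 'b', 'a']
'c': index 0 in ['c', 'b', 'a'] -> ['c', 'b', 'a']
'b': index 1 in ['c', 'b', 'a'] -> ['b', 'c', 'a']
'b': index 0 in ['b', 'c', 'a'] -> ['b', 'c', 'a']
'c': index 1 in ['b', 'c', 'a'] -> ['c', 'b', 'a']


Output: [1, 1, 1, 0, 1, 0, 1, 2, 0, 1, 0, 1]


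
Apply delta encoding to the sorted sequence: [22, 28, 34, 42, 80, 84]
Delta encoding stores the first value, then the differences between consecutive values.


First value: 22
Deltas:
  28 - 22 = 6
  34 - 28 = 6
  42 - 34 = 8
  80 - 42 = 38
  84 - 80 = 4


Delta encoded: [22, 6, 6, 8, 38, 4]


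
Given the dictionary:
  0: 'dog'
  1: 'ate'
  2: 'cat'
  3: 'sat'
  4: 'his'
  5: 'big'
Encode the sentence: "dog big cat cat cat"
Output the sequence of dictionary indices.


Look up each word in the dictionary:
  'dog' -> 0
  'big' -> 5
  'cat' -> 2
  'cat' -> 2
  'cat' -> 2

Encoded: [0, 5, 2, 2, 2]


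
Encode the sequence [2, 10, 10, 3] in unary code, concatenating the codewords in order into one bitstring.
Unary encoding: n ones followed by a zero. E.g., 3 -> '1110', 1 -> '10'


Encode each number as n ones followed by a terminating 0:
  2 -> 110 (3 bits)
  10 -> 11111111110 (11 bits)
  10 -> 11111111110 (11 bits)
  3 -> 1110 (4 bits)
Total length = 3 + 11 + 11 + 4 = 29 bits.

Unary([2, 10, 10, 3]) = 11011111111110111111111101110 (29 bits)


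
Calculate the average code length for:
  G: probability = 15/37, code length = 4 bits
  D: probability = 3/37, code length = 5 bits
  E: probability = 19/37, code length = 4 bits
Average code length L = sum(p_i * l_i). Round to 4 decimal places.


Weighted contributions p_i * l_i:
  G: (15/37) * 4 = 60/37
  D: (3/37) * 5 = 15/37
  E: (19/37) * 4 = 76/37
Sum = (60 + 15 + 76)/37 = 151/37

L = 151/37 = 4.0811 bits/symbol


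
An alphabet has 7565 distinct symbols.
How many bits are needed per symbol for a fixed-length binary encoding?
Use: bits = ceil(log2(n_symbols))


log2(7565) = 12.8851
Bracket: 2^12 = 4096 < 7565 <= 2^13 = 8192
So ceil(log2(7565)) = 13

bits = ceil(log2(7565)) = ceil(12.8851) = 13 bits


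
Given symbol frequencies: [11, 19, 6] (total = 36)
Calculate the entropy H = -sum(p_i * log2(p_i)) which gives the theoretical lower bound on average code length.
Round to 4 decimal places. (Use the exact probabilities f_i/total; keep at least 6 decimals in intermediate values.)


Per-symbol terms -p_i * log2(p_i) with p_i = f_i/36:
  p = 11/36 = 0.305556: log2(p) = -1.710493, -p*log2(p) = 0.522651
  p = 19/36 = 0.527778: log2(p) = -0.921997, -p*log2(p) = 0.486610
  p = 6/36 = 0.166667: log2(p) = -2.584963, -p*log2(p) = 0.430827
H = 0.522651 + 0.486610 + 0.430827 = 1.440088

H = 1.4401 bits/symbol


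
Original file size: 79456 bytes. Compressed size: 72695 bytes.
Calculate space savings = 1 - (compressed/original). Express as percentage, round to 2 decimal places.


ratio = compressed/original = 72695/79456 = 0.914909
savings = 1 - ratio = 1 - 0.914909 = 0.085091
as a percentage: 0.085091 * 100 = 8.51%

Space savings = 1 - 72695/79456 = 8.51%


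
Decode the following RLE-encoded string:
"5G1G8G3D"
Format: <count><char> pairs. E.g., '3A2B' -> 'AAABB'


Expanding each <count><char> pair:
  5G -> 'GGGGG'
  1G -> 'G'
  8G -> 'GGGGGGGG'
  3D -> 'DDD'

Decoded = GGGGGGGGGGGGGGDDD


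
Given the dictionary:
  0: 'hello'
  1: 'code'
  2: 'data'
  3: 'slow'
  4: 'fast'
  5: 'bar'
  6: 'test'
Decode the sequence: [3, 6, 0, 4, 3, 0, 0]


Look up each index in the dictionary:
  3 -> 'slow'
  6 -> 'test'
  0 -> 'hello'
  4 -> 'fast'
  3 -> 'slow'
  0 -> 'hello'
  0 -> 'hello'

Decoded: "slow test hello fast slow hello hello"


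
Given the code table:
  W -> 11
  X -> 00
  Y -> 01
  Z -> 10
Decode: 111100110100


Decoding:
11 -> W
11 -> W
00 -> X
11 -> W
01 -> Y
00 -> X


Result: WWXWYX


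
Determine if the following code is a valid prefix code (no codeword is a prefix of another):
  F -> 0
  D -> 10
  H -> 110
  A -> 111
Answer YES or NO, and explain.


Checking each pair (does one codeword prefix another?):
  F='0' vs D='10': no prefix
  F='0' vs H='110': no prefix
  F='0' vs A='111': no prefix
  D='10' vs F='0': no prefix
  D='10' vs H='110': no prefix
  D='10' vs A='111': no prefix
  H='110' vs F='0': no prefix
  H='110' vs D='10': no prefix
  H='110' vs A='111': no prefix
  A='111' vs F='0': no prefix
  A='111' vs D='10': no prefix
  A='111' vs H='110': no prefix
No violation found over all pairs.

YES -- this is a valid prefix code. No codeword is a prefix of any other codeword.


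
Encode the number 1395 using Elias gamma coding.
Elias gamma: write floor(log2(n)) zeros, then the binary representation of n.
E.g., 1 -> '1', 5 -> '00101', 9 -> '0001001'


num_bits = floor(log2(1395)) + 1 = 11
leading_zeros = num_bits - 1 = 10
binary(1395) = 10101110011

Elias gamma(1395) = '0000000000' + '10101110011' = 000000000010101110011 (21 bits)


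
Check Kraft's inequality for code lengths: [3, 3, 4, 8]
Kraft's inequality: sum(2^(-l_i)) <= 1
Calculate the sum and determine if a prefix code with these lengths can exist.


Sum = 2^(-3) + 2^(-3) + 2^(-4) + 2^(-8)
    = 0.125 + 0.125 + 0.0625 + 0.00390625
    = 81/256 = 0.31640625
Since 0.31640625 <= 1, Kraft's inequality IS satisfied.
A prefix code with these lengths CAN exist.

Kraft sum = 0.31640625. Satisfied.


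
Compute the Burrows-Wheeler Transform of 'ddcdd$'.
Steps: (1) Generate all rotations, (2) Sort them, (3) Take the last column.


Rotations (sorted):
  0: $ddcdd -> last char: d
  1: cdd$dd -> last char: d
  2: d$ddcd -> last char: d
  3: dcdd$d -> last char: d
  4: dd$ddc -> last char: c
  5: ddcdd$ -> last char: $


BWT = ddddc$


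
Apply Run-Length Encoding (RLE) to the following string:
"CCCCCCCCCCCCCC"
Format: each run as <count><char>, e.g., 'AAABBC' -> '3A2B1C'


Scanning runs left to right:
  i=0: run of 'C' x 14 -> '14C'

RLE = 14C


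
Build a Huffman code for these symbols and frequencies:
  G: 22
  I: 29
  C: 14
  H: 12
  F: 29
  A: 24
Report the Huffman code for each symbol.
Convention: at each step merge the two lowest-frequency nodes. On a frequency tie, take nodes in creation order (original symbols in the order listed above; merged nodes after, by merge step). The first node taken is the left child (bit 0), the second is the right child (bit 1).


Huffman tree construction:
Step 1: Merge H(12) + C(14) = 26
Step 2: Merge G(22) + A(24) = 46
Step 3: Merge (H+C)(26) + I(29) = 55
Step 4: Merge F(29) + (G+A)(46) = 75
Step 5: Merge ((H+C)+I)(55) + (F+(G+A))(75) = 130
Read each symbol's code off the tree from the root (left child = 0, right child = 1).

Codes:
  G: 110 (length 3)
  I: 01 (length 2)
  C: 001 (length 3)
  H: 000 (length 3)
  F: 10 (length 2)
  A: 111 (length 3)
Average code length: 332/130 = 2.5538 bits/symbol


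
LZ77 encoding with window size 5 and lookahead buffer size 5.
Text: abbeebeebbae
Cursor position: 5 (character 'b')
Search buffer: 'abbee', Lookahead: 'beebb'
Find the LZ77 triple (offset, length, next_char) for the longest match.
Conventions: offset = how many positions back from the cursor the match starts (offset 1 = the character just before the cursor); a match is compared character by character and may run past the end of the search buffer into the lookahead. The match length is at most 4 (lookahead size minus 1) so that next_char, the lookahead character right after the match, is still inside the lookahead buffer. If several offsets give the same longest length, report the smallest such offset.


Try each offset into the search buffer:
  offset=1 (pos 4, char 'e'): match length 0
  offset=2 (pos 3, char 'e'): match length 0
  offset=3 (pos 2, char 'b'): match length 4
  offset=4 (pos 1, char 'b'): match length 1
  offset=5 (pos 0, char 'a'): match length 0
Longest match has length 4 at offset 3.
next_char = character at position 5 + 4 = 9 -> 'b'

Best match: offset=3, length=4 (matching 'beeb' starting at position 2)
LZ77 triple: (3, 4, 'b')


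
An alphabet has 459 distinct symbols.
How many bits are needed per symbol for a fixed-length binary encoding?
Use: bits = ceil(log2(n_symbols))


log2(459) = 8.8424
Bracket: 2^8 = 256 < 459 <= 2^9 = 512
So ceil(log2(459)) = 9

bits = ceil(log2(459)) = ceil(8.8424) = 9 bits


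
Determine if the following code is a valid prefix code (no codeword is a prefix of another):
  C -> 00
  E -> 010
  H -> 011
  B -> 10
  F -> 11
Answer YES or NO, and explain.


Checking each pair (does one codeword prefix another?):
  C='00' vs E='010': no prefix
  C='00' vs H='011': no prefix
  C='00' vs B='10': no prefix
  C='00' vs F='11': no prefix
  E='010' vs C='00': no prefix
  E='010' vs H='011': no prefix
  E='010' vs B='10': no prefix
  E='010' vs F='11': no prefix
  H='011' vs C='00': no prefix
  H='011' vs E='010': no prefix
  H='011' vs B='10': no prefix
  H='011' vs F='11': no prefix
  B='10' vs C='00': no prefix
  B='10' vs E='010': no prefix
  B='10' vs H='011': no prefix
  B='10' vs F='11': no prefix
  F='11' vs C='00': no prefix
  F='11' vs E='010': no prefix
  F='11' vs H='011': no prefix
  F='11' vs B='10': no prefix
No violation found over all pairs.

YES -- this is a valid prefix code. No codeword is a prefix of any other codeword.


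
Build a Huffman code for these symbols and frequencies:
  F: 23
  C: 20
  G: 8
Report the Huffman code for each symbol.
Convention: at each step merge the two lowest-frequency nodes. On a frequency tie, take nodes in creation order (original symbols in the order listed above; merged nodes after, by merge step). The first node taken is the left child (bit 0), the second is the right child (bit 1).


Huffman tree construction:
Step 1: Merge G(8) + C(20) = 28
Step 2: Merge F(23) + (G+C)(28) = 51
Read each symbol's code off the tree from the root (left child = 0, right child = 1).

Codes:
  F: 0 (length 1)
  C: 11 (length 2)
  G: 10 (length 2)
Average code length: 79/51 = 1.5490 bits/symbol


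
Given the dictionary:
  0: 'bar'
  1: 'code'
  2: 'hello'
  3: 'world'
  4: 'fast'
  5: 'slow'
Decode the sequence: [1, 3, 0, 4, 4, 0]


Look up each index in the dictionary:
  1 -> 'code'
  3 -> 'world'
  0 -> 'bar'
  4 -> 'fast'
  4 -> 'fast'
  0 -> 'bar'

Decoded: "code world bar fast fast bar"


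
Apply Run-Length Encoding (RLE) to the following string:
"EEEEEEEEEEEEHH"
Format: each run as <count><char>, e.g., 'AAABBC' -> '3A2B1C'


Scanning runs left to right:
  i=0: run of 'E' x 12 -> '12E'
  i=12: run of 'H' x 2 -> '2H'

RLE = 12E2H


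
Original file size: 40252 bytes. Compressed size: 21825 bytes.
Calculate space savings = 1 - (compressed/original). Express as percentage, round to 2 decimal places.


ratio = compressed/original = 21825/40252 = 0.542209
savings = 1 - ratio = 1 - 0.542209 = 0.457791
as a percentage: 0.457791 * 100 = 45.78%

Space savings = 1 - 21825/40252 = 45.78%


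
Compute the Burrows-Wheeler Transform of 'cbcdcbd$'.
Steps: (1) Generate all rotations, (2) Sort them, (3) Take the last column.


Rotations (sorted):
  0: $cbcdcbd -> last char: d
  1: bcdcbd$c -> last char: c
  2: bd$cbcdc -> last char: c
  3: cbcdcbd$ -> last char: $
  4: cbd$cbcd -> last char: d
  5: cdcbd$cb -> last char: b
  6: d$cbcdcb -> last char: b
  7: dcbd$cbc -> last char: c


BWT = dcc$dbbc


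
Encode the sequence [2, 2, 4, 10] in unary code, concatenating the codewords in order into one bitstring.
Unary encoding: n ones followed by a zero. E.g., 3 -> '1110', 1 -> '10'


Encode each number as n ones followed by a terminating 0:
  2 -> 110 (3 bits)
  2 -> 110 (3 bits)
  4 -> 11110 (5 bits)
  10 -> 11111111110 (11 bits)
Total length = 3 + 3 + 5 + 11 = 22 bits.

Unary([2, 2, 4, 10]) = 1101101111011111111110 (22 bits)
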